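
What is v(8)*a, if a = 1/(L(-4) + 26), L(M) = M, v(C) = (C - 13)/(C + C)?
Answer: -5/352 ≈ -0.014205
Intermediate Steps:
v(C) = (-13 + C)/(2*C) (v(C) = (-13 + C)/((2*C)) = (-13 + C)*(1/(2*C)) = (-13 + C)/(2*C))
a = 1/22 (a = 1/(-4 + 26) = 1/22 ≈ 0.045455)
v(8)*a = ((½)*(-13 + 8)/8)*(1/22) = ((½)*(⅛)*(-5))*(1/22) = -5/16*1/22 = -5/352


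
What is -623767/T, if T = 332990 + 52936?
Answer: -623767/385926 ≈ -1.6163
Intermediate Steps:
T = 385926
-623767/T = -623767/385926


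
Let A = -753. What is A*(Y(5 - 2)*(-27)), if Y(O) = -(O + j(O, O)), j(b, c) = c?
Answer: -121986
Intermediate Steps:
Y(O) = -2*O (Y(O) = -(O + O) = -2*O)
A*(Y(5 - 2)*(-27)) = -753*(-2*(5 - 2))*(-27) = -753*(-2*3)*(-27) = -(-4518)*(-27) = -753*162 = -121986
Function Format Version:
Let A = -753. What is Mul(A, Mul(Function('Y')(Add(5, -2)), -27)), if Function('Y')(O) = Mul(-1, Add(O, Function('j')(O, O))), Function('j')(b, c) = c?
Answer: -121986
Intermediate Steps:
Function('Y')(O) = Mul(-2, O) (Function('Y')(O) = Mul(-1, Add(O, O)) = Mul(-1, Mul(2, O)) = Mul(-2, O))
Mul(A, Mul(Function('Y')(Add(5, -2)), -27)) = Mul(-753, Mul(Mul(-2, Add(5, -2)), -27)) = Mul(-753, Mul(Mul(-2, 3), -27)) = Mul(-753, Mul(-6, -27)) = Mul(-753, 162) = -121986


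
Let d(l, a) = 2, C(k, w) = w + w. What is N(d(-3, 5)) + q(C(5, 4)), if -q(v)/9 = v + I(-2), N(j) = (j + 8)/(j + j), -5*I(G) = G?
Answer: -731/10 ≈ -73.100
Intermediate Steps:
C(k, w) = 2*w
I(G) = -G/5
N(j) = (8 + j)/(2*j) (N(j) = (8 + j)/((2*j)) = (8 + j)*(1/(2*j)) = (8 + j)/(2*j))
q(v) = -18/5 - 9*v (q(v) = -9*(v - ⅕*(-2)) = -9*(v + ⅖) = -9*(⅖ + v) = -18/5 - 9*v)
N(d(-3, 5)) + q(C(5, 4)) = (½)*(8 + 2)/2 + (-18/5 - 18*4) = (½)*(½)*10 + (-18/5 - 9*8) = 5/2 + (-18/5 - 72) = 5/2 - 378/5 = -731/10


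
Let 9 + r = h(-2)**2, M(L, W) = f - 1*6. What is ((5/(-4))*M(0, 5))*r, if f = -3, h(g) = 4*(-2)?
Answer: 2475/4 ≈ 618.75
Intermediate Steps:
h(g) = -8
M(L, W) = -9 (M(L, W) = -3 - 1*6 = -3 - 6 = -9)
r = 55 (r = -9 + (-8)**2 = -9 + 64 = 55)
((5/(-4))*M(0, 5))*r = ((5/(-4))*(-9))*55 = ((5*(-1/4))*(-9))*55 = -5/4*(-9)*55 = (45/4)*55 = 2475/4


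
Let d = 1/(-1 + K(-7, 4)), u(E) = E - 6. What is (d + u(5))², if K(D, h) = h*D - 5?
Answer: 1225/1156 ≈ 1.0597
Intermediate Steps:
K(D, h) = -5 + D*h (K(D, h) = D*h - 5 = -5 + D*h)
u(E) = -6 + E
d = -1/34 (d = 1/(-1 + (-5 - 7*4)) = 1/(-1 + (-5 - 28)) = 1/(-1 - 33) = 1/(-34) = -1/34 ≈ -0.029412)
(d + u(5))² = (-1/34 + (-6 + 5))² = (-1/34 - 1)² = (-35/34)² = 1225/1156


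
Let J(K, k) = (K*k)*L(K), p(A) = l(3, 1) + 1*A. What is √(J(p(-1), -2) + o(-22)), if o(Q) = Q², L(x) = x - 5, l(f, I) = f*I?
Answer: 4*√31 ≈ 22.271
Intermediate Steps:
l(f, I) = I*f
L(x) = -5 + x
p(A) = 3 + A (p(A) = 1*3 + 1*A = 3 + A)
J(K, k) = K*k*(-5 + K) (J(K, k) = (K*k)*(-5 + K) = K*k*(-5 + K))
√(J(p(-1), -2) + o(-22)) = √((3 - 1)*(-2)*(-5 + (3 - 1)) + (-22)²) = √(2*(-2)*(-5 + 2) + 484) = √(2*(-2)*(-3) + 484) = √(12 + 484) = √496 = 4*√31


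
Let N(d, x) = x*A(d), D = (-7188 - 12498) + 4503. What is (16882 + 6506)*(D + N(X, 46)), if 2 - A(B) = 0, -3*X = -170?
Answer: -352948308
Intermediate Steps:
X = 170/3 (X = -⅓*(-170) = 170/3 ≈ 56.667)
A(B) = 2 (A(B) = 2 - 1*0 = 2 + 0 = 2)
D = -15183 (D = -19686 + 4503 = -15183)
N(d, x) = 2*x (N(d, x) = x*2 = 2*x)
(16882 + 6506)*(D + N(X, 46)) = (16882 + 6506)*(-15183 + 2*46) = 23388*(-15183 + 92) = 23388*(-15091) = -352948308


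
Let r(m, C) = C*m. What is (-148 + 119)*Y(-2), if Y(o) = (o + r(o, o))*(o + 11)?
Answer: -522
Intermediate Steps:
Y(o) = (11 + o)*(o + o²) (Y(o) = (o + o*o)*(o + 11) = (o + o²)*(11 + o) = (11 + o)*(o + o²))
(-148 + 119)*Y(-2) = (-148 + 119)*(-2*(11 + (-2)² + 12*(-2))) = -(-58)*(11 + 4 - 24) = -(-58)*(-9) = -29*18 = -522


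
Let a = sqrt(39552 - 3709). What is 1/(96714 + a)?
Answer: 96714/9353561953 - sqrt(35843)/9353561953 ≈ 1.0320e-5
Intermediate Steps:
a = sqrt(35843) ≈ 189.32
1/(96714 + a) = 1/(96714 + sqrt(35843))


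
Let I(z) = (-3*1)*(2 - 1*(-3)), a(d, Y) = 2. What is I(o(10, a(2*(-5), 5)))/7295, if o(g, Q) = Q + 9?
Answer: -3/1459 ≈ -0.0020562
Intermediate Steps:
o(g, Q) = 9 + Q
I(z) = -15 (I(z) = -3*(2 + 3) = -3*5 = -15)
I(o(10, a(2*(-5), 5)))/7295 = -15/7295 = -15*1/7295 = -3/1459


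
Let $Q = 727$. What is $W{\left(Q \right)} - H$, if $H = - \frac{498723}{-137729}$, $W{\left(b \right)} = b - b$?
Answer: $- \frac{498723}{137729} \approx -3.621$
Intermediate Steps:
$W{\left(b \right)} = 0$
$H = \frac{498723}{137729}$ ($H = \left(-498723\right) \left(- \frac{1}{137729}\right) = \frac{498723}{137729} \approx 3.621$)
$W{\left(Q \right)} - H = 0 - \frac{498723}{137729} = - \frac{498723}{137729}$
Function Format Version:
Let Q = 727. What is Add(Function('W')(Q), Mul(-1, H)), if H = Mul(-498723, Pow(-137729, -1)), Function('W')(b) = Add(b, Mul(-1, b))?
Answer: Rational(-498723, 137729) ≈ -3.6210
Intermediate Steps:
Function('W')(b) = 0
H = Rational(498723, 137729) (H = Mul(-498723, Rational(-1, 137729)) = Rational(498723, 137729) ≈ 3.6210)
Add(Function('W')(Q), Mul(-1, H)) = Add(0, Mul(-1, Rational(498723, 137729))) = Add(0, Rational(-498723, 137729)) = Rational(-498723, 137729)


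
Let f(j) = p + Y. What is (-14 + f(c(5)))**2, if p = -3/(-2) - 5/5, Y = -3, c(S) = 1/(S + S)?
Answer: 1089/4 ≈ 272.25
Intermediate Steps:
c(S) = 1/(2*S)
p = 1/2 (p = -3*(-1/2) - 5*1/5 = 3/2 - 1 = 1/2 ≈ 0.50000)
f(j) = -5/2 (f(j) = 1/2 - 3 = -5/2)
(-14 + f(c(5)))**2 = (-14 - 5/2)**2 = (-33/2)**2 = 1089/4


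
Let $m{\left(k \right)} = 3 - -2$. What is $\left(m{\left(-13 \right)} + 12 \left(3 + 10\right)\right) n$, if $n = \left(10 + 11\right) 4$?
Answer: $13524$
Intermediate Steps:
$m{\left(k \right)} = 5$ ($m{\left(k \right)} = 3 + 2 = 5$)
$n = 84$ ($n = 21 \cdot 4 = 84$)
$\left(m{\left(-13 \right)} + 12 \left(3 + 10\right)\right) n = \left(5 + 12 \left(3 + 10\right)\right) 84 = \left(5 + 12 \cdot 13\right) 84 = \left(5 + 156\right) 84 = 161 \cdot 84 = 13524$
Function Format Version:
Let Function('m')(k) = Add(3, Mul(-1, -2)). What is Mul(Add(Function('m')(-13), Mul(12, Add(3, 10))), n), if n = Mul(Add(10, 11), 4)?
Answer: 13524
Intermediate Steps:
Function('m')(k) = 5 (Function('m')(k) = Add(3, 2) = 5)
n = 84 (n = Mul(21, 4) = 84)
Mul(Add(Function('m')(-13), Mul(12, Add(3, 10))), n) = Mul(Add(5, Mul(12, Add(3, 10))), 84) = Mul(Add(5, Mul(12, 13)), 84) = Mul(Add(5, 156), 84) = Mul(161, 84) = 13524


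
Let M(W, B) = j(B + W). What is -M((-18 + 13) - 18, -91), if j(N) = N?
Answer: 114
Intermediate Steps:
M(W, B) = B + W
-M((-18 + 13) - 18, -91) = -(-91 + ((-18 + 13) - 18)) = -(-91 + (-5 - 18)) = -(-91 - 23) = -1*(-114) = 114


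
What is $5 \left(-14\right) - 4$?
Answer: $-74$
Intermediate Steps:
$5 \left(-14\right) - 4 = -70 - 4 = -74$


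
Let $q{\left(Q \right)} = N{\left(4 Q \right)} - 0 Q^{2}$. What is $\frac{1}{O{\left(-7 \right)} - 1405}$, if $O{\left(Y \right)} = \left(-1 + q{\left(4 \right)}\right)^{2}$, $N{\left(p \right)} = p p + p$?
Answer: $\frac{1}{72036} \approx 1.3882 \cdot 10^{-5}$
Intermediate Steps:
$N{\left(p \right)} = p + p^{2}$ ($N{\left(p \right)} = p^{2} + p = p + p^{2}$)
$q{\left(Q \right)} = 4 Q \left(1 + 4 Q\right)$ ($q{\left(Q \right)} = 4 Q \left(1 + 4 Q\right) - 0 Q^{2} = 4 Q \left(1 + 4 Q\right) - 0 = 4 Q \left(1 + 4 Q\right) + 0 = 4 Q \left(1 + 4 Q\right)$)
$O{\left(Y \right)} = 73441$ ($O{\left(Y \right)} = \left(-1 + 4 \cdot 4 \left(1 + 4 \cdot 4\right)\right)^{2} = \left(-1 + 4 \cdot 4 \left(1 + 16\right)\right)^{2} = \left(-1 + 4 \cdot 4 \cdot 17\right)^{2} = \left(-1 + 272\right)^{2} = 271^{2} = 73441$)
$\frac{1}{O{\left(-7 \right)} - 1405} = \frac{1}{73441 - 1405} = \frac{1}{72036}$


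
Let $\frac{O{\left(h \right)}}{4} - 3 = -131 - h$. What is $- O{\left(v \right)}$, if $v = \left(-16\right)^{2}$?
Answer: $1536$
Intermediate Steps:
$v = 256$
$O{\left(h \right)} = -512 - 4 h$ ($O{\left(h \right)} = 12 + 4 \left(-131 - h\right) = 12 - \left(524 + 4 h\right) = -512 - 4 h$)
$- O{\left(v \right)} = - (-512 - 1024) = \left(-1\right) \left(-1536\right) = 1536$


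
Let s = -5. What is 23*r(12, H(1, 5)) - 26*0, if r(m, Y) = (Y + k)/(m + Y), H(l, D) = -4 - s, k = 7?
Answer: 184/13 ≈ 14.154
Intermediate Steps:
H(l, D) = 1 (H(l, D) = -4 - 1*(-5) = -4 + 5 = 1)
r(m, Y) = (7 + Y)/(Y + m) (r(m, Y) = (Y + 7)/(m + Y) = (7 + Y)/(Y + m))
23*r(12, H(1, 5)) - 26*0 = 23*((7 + 1)/(1 + 12)) - 26*0 = 23*(8/13) + 0 = 184/13 + 0 = 184/13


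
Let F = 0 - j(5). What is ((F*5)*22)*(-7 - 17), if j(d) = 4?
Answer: 10560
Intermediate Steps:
F = -4 (F = 0 - 1*4 = 0 - 4 = -4)
((F*5)*22)*(-7 - 17) = (-4*5*22)*(-7 - 17) = -20*22*(-24) = -440*(-24) = 10560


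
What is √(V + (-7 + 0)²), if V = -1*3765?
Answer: 2*I*√929 ≈ 60.959*I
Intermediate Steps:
V = -3765
√(V + (-7 + 0)²) = √(-3765 + (-7 + 0)²) = √(-3765 + (-7)²) = √(-3765 + 49) = √(-3716) = 2*I*√929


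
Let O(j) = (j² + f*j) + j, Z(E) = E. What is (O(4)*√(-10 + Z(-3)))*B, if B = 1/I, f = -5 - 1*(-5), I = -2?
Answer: -10*I*√13 ≈ -36.056*I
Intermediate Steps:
f = 0 (f = -5 + 5 = 0)
O(j) = j + j² (O(j) = (j² + 0*j) + j = (j² + 0) + j = j² + j = j + j²)
B = -½ (B = 1/(-2) = -½ ≈ -0.50000)
(O(4)*√(-10 + Z(-3)))*B = ((4*(1 + 4))*√(-10 - 3))*(-½) = ((4*5)*√(-13))*(-½) = (20*(I*√13))*(-½) = (20*I*√13)*(-½) = -10*I*√13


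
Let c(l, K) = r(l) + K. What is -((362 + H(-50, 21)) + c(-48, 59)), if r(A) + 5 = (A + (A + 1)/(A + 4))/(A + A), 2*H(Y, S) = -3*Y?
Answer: -2076049/4224 ≈ -491.49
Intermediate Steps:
H(Y, S) = -3*Y/2 (H(Y, S) = (-3*Y)/2 = -3*Y/2)
r(A) = -5 + (A + (1 + A)/(4 + A))/(2*A) (r(A) = -5 + (A + (A + 1)/(A + 4))/(A + A) = -5 + (A + (1 + A)/(4 + A))/((2*A)) = -5 + (A + (1 + A)/(4 + A))*(1/(2*A)) = -5 + (A + (1 + A)/(4 + A))/(2*A))
c(l, K) = K + (1 - 35*l - 9*l**2)/(2*l*(4 + l)) (c(l, K) = (1 - 35*l - 9*l**2)/(2*l*(4 + l)) + K = K + (1 - 35*l - 9*l**2)/(2*l*(4 + l)))
-((362 + H(-50, 21)) + c(-48, 59)) = -((362 - 3/2*(-50)) + (1/2)*(1 - 35*(-48) - 9*(-48)**2 + 2*59*(-48)*(4 - 48))/(-48*(4 - 48))) = -((362 + 75) + (1/2)*(-1/48)*(1 + 1680 - 9*2304 + 2*59*(-48)*(-44))/(-44)) = -(437 + (1/2)*(-1/48)*(-1/44)*(1 + 1680 - 20736 + 249216)) = -(437 + (1/2)*(-1/48)*(-1/44)*230161) = -(437 + 230161/4224) = -1*2076049/4224 = -2076049/4224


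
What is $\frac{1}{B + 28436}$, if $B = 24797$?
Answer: $\frac{1}{53233} \approx 1.8785 \cdot 10^{-5}$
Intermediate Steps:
$\frac{1}{B + 28436} = \frac{1}{24797 + 28436} = \frac{1}{53233}$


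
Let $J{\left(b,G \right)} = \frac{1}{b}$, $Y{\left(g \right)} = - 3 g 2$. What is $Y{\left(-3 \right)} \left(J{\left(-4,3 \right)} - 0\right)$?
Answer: $- \frac{9}{2} \approx -4.5$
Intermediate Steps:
$Y{\left(g \right)} = - 6 g$
$Y{\left(-3 \right)} \left(J{\left(-4,3 \right)} - 0\right) = \left(-6\right) \left(-3\right) \left(\frac{1}{-4} - 0\right) = 18 \left(- \frac{1}{4} + 0\right) = 18 \left(- \frac{1}{4}\right) = - \frac{9}{2}$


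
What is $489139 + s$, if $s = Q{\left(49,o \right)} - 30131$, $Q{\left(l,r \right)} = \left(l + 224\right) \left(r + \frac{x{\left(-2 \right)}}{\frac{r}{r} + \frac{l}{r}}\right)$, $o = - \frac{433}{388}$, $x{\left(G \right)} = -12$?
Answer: $\frac{1102394371103}{2402884} \approx 4.5878 \cdot 10^{5}$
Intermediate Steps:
$o = - \frac{433}{388}$ ($o = \left(-433\right) \frac{1}{388} = - \frac{433}{388} \approx -1.116$)
$Q{\left(l,r \right)} = \left(224 + l\right) \left(r - \frac{12}{1 + \frac{l}{r}}\right)$ ($Q{\left(l,r \right)} = \left(l + 224\right) \left(r - \frac{12}{\frac{r}{r} + \frac{l}{r}}\right) = \left(224 + l\right) \left(r - \frac{12}{1 + \frac{l}{r}}\right)$)
$s = - \frac{72949905773}{2402884}$ ($s = - \frac{433 \left(-2688 + 49^{2} + 212 \cdot 49 + 224 \left(- \frac{433}{388}\right) + 49 \left(- \frac{433}{388}\right)\right)}{388 \left(49 - \frac{433}{388}\right)} - 30131 = - \frac{433 \left(-2688 + 2401 + 10388 - \frac{24248}{97} - \frac{21217}{388}\right)}{388 \cdot \frac{18579}{388}} - 30131 = \left(- \frac{433}{388}\right) \frac{388}{18579} \cdot \frac{3800979}{388} - 30131 = - \frac{548607969}{2402884} - 30131 = - \frac{72949905773}{2402884} \approx -30359.0$)
$489139 + s = 489139 - \frac{72949905773}{2402884} = \frac{1102394371103}{2402884}$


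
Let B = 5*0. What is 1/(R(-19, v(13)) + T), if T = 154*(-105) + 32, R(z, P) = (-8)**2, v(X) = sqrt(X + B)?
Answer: -1/16074 ≈ -6.2212e-5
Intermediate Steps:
B = 0
v(X) = sqrt(X) (v(X) = sqrt(X + 0) = sqrt(X))
R(z, P) = 64
T = -16138 (T = -16170 + 32 = -16138)
1/(R(-19, v(13)) + T) = 1/(64 - 16138) = 1/(-16074) = -1/16074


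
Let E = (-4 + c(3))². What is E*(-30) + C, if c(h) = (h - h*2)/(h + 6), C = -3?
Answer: -1699/3 ≈ -566.33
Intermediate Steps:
c(h) = -h/(6 + h) (c(h) = (h - 2*h)/(6 + h) = (-h)/(6 + h) = -h/(6 + h))
E = 169/9 (E = (-4 - 1*3/(6 + 3))² = (-4 - 1*3/9)² = (-4 - 1*3*⅑)² = (-4 - ⅓)² = (-13/3)² = 169/9 ≈ 18.778)
E*(-30) + C = (169/9)*(-30) - 3 = -1690/3 - 3 = -1699/3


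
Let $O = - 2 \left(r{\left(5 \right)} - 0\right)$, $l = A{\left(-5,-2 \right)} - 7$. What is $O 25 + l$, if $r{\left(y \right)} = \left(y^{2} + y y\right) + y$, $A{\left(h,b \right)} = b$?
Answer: $-2759$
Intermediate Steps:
$r{\left(y \right)} = y + 2 y^{2}$ ($r{\left(y \right)} = \left(y^{2} + y^{2}\right) + y = 2 y^{2} + y = y + 2 y^{2}$)
$l = -9$ ($l = -2 - 7 = -9$)
$O = -110$ ($O = - 2 \left(5 \left(1 + 2 \cdot 5\right) - 0\right) = - 2 \left(5 \left(1 + 10\right) + 0\right) = - 2 \left(5 \cdot 11 + 0\right) = - 2 \left(55 + 0\right) = \left(-2\right) 55 = -110$)
$O 25 + l = \left(-110\right) 25 - 9 = -2750 - 9 = -2759$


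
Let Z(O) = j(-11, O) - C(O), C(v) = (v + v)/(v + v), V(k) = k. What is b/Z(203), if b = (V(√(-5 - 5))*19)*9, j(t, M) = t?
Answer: -57*I*√10/4 ≈ -45.062*I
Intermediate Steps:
C(v) = 1 (C(v) = (2*v)/((2*v)) = (2*v)*(1/(2*v)) = 1)
Z(O) = -12 (Z(O) = -11 - 1*1 = -11 - 1 = -12)
b = 171*I*√10 (b = (√(-5 - 5)*19)*9 = (√(-10)*19)*9 = ((I*√10)*19)*9 = (19*I*√10)*9 = 171*I*√10 ≈ 540.75*I)
b/Z(203) = (171*I*√10)/(-12) = (171*I*√10)*(-1/12) = -57*I*√10/4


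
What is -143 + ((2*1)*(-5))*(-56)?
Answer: 417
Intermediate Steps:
-143 + ((2*1)*(-5))*(-56) = -143 + (2*(-5))*(-56) = -143 - 10*(-56) = -143 + 560 = 417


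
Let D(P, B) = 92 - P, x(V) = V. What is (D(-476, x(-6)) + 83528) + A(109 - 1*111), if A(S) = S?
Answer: 84094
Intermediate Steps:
(D(-476, x(-6)) + 83528) + A(109 - 1*111) = ((92 - 1*(-476)) + 83528) + (109 - 1*111) = ((92 + 476) + 83528) + (109 - 111) = (568 + 83528) - 2 = 84096 - 2 = 84094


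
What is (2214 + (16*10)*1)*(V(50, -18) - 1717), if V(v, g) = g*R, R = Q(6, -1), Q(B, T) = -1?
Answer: -4033426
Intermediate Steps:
R = -1
V(v, g) = -g (V(v, g) = g*(-1) = -g)
(2214 + (16*10)*1)*(V(50, -18) - 1717) = (2214 + (16*10)*1)*(-1*(-18) - 1717) = (2214 + 160*1)*(18 - 1717) = (2214 + 160)*(-1699) = 2374*(-1699) = -4033426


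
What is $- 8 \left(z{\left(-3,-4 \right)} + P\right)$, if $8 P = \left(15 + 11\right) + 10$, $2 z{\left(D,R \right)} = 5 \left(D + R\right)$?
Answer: $104$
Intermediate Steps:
$z{\left(D,R \right)} = \frac{5 D}{2} + \frac{5 R}{2}$ ($z{\left(D,R \right)} = \frac{5 \left(D + R\right)}{2} = \frac{5 D + 5 R}{2} = \frac{5 D}{2} + \frac{5 R}{2}$)
$P = \frac{9}{2}$ ($P = \frac{\left(15 + 11\right) + 10}{8} = \frac{26 + 10}{8} = \frac{1}{8} \cdot 36 = \frac{9}{2} \approx 4.5$)
$- 8 \left(z{\left(-3,-4 \right)} + P\right) = - 8 \left(\left(\frac{5}{2} \left(-3\right) + \frac{5}{2} \left(-4\right)\right) + \frac{9}{2}\right) = - 8 \left(\left(- \frac{15}{2} - 10\right) + \frac{9}{2}\right) = - 8 \left(- \frac{35}{2} + \frac{9}{2}\right) = \left(-8\right) \left(-13\right) = 104$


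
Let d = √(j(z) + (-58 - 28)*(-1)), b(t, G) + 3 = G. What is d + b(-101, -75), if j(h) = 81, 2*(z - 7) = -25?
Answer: -78 + √167 ≈ -65.077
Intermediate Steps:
z = -11/2 (z = 7 + (½)*(-25) = 7 - 25/2 = -11/2 ≈ -5.5000)
b(t, G) = -3 + G
d = √167 (d = √(81 + (-58 - 28)*(-1)) = √(81 - 86*(-1)) = √(81 + 86) = √167 ≈ 12.923)
d + b(-101, -75) = √167 + (-3 - 75) = √167 - 78 = -78 + √167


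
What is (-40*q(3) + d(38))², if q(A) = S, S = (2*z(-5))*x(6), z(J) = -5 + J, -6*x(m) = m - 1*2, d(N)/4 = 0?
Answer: 2560000/9 ≈ 2.8444e+5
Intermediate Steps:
d(N) = 0 (d(N) = 4*0 = 0)
x(m) = ⅓ - m/6 (x(m) = -(m - 1*2)/6 = -(m - 2)/6 = -(-2 + m)/6 = ⅓ - m/6)
S = 40/3 (S = (2*(-5 - 5))*(⅓ - ⅙*6) = (2*(-10))*(⅓ - 1) = -20*(-⅔) = 40/3 ≈ 13.333)
q(A) = 40/3
(-40*q(3) + d(38))² = (-40*40/3 + 0)² = (-1600/3 + 0)² = (-1600/3)² = 2560000/9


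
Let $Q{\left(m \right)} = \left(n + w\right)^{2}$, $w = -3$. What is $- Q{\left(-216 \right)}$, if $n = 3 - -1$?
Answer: $-1$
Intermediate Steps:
$n = 4$ ($n = 3 + 1 = 4$)
$Q{\left(m \right)} = 1$ ($Q{\left(m \right)} = \left(4 - 3\right)^{2} = 1^{2} = 1$)
$- Q{\left(-216 \right)} = \left(-1\right) 1 = -1$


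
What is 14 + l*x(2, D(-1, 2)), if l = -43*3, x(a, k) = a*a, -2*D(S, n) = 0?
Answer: -502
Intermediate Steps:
D(S, n) = 0 (D(S, n) = -1/2*0 = 0)
x(a, k) = a**2
l = -129
14 + l*x(2, D(-1, 2)) = 14 - 129*2**2 = 14 - 129*4 = 14 - 516 = -502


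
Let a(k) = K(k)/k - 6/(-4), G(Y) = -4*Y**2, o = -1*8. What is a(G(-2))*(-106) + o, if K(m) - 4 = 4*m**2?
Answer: 13287/2 ≈ 6643.5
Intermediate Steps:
K(m) = 4 + 4*m**2
o = -8
a(k) = 3/2 + (4 + 4*k**2)/k (a(k) = (4 + 4*k**2)/k - 6/(-4) = (4 + 4*k**2)/k - 6*(-1/4) = (4 + 4*k**2)/k + 3/2 = 3/2 + (4 + 4*k**2)/k)
a(G(-2))*(-106) + o = (3/2 + 4*(-4*(-2)**2) + 4/((-4*(-2)**2)))*(-106) - 8 = (3/2 + 4*(-4*4) + 4/((-4*4)))*(-106) - 8 = (3/2 + 4*(-16) + 4/(-16))*(-106) - 8 = (3/2 - 64 + 4*(-1/16))*(-106) - 8 = (3/2 - 64 - 1/4)*(-106) - 8 = -251/4*(-106) - 8 = 13303/2 - 8 = 13287/2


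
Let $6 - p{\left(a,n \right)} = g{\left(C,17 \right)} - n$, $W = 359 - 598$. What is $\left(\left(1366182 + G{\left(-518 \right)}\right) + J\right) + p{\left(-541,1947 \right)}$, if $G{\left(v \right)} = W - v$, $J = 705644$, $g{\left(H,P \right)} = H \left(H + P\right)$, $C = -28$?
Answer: $2073750$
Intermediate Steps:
$W = -239$
$G{\left(v \right)} = -239 - v$
$p{\left(a,n \right)} = -302 + n$ ($p{\left(a,n \right)} = 6 - \left(- 28 \left(-28 + 17\right) - n\right) = 6 - \left(\left(-28\right) \left(-11\right) - n\right) = 6 - \left(308 - n\right) = 6 + \left(-308 + n\right) = -302 + n$)
$\left(\left(1366182 + G{\left(-518 \right)}\right) + J\right) + p{\left(-541,1947 \right)} = \left(\left(1366182 - -279\right) + 705644\right) + \left(-302 + 1947\right) = \left(\left(1366182 + \left(-239 + 518\right)\right) + 705644\right) + 1645 = \left(\left(1366182 + 279\right) + 705644\right) + 1645 = \left(1366461 + 705644\right) + 1645 = 2072105 + 1645 = 2073750$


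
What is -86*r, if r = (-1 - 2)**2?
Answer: -774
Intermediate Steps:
r = 9 (r = (-3)**2 = 9)
-86*r = -86*9 = -774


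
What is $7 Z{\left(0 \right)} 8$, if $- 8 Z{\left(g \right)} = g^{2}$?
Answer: $0$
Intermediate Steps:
$Z{\left(g \right)} = - \frac{g^{2}}{8}$
$7 Z{\left(0 \right)} 8 = 7 \left(- \frac{0^{2}}{8}\right) 8 = 7 \left(\left(- \frac{1}{8}\right) 0\right) 8 = 7 \cdot 0 \cdot 8 = 0 \cdot 8 = 0$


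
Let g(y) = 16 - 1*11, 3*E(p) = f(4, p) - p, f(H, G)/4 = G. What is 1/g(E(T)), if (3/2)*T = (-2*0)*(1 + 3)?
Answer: ⅕ ≈ 0.20000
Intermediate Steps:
T = 0 (T = 2*((-2*0)*(1 + 3))/3 = 2*(0*4)/3 = (⅔)*0 = 0)
f(H, G) = 4*G
E(p) = p (E(p) = (4*p - p)/3 = (3*p)/3 = p)
g(y) = 5 (g(y) = 16 - 11 = 5)
1/g(E(T)) = 1/5 = ⅕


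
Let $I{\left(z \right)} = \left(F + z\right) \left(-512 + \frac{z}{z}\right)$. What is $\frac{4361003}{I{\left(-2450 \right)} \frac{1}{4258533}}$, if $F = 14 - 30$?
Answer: $\frac{6190491729533}{420042} \approx 1.4738 \cdot 10^{7}$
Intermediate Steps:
$F = -16$ ($F = 14 - 30 = -16$)
$I{\left(z \right)} = 8176 - 511 z$ ($I{\left(z \right)} = \left(-16 + z\right) \left(-512 + \frac{z}{z}\right) = \left(-16 + z\right) \left(-512 + 1\right) = \left(-16 + z\right) \left(-511\right) = 8176 - 511 z$)
$\frac{4361003}{I{\left(-2450 \right)} \frac{1}{4258533}} = \frac{4361003}{\left(8176 - -1251950\right) \frac{1}{4258533}} = \frac{4361003}{\left(8176 + 1251950\right) \frac{1}{4258533}} = \frac{4361003}{1260126 \cdot \frac{1}{4258533}} = \frac{4361003}{\frac{420042}{1419511}} = 4361003 \cdot \frac{1419511}{420042} = \frac{6190491729533}{420042}$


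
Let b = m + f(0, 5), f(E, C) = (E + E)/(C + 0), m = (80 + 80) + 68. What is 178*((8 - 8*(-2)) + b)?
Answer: 44856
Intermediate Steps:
m = 228 (m = 160 + 68 = 228)
f(E, C) = 2*E/C (f(E, C) = (2*E)/C = 2*E/C)
b = 228 (b = 228 + 2*0/5 = 228 + 2*0*(⅕) = 228 + 0 = 228)
178*((8 - 8*(-2)) + b) = 178*((8 - 8*(-2)) + 228) = 178*((8 + 16) + 228) = 178*(24 + 228) = 178*252 = 44856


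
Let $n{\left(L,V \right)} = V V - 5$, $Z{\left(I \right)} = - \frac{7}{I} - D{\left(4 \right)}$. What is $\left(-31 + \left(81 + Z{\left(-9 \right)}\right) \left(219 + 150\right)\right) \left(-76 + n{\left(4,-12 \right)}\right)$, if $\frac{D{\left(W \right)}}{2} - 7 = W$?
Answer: $1387701$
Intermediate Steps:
$D{\left(W \right)} = 14 + 2 W$
$Z{\left(I \right)} = -22 - \frac{7}{I}$ ($Z{\left(I \right)} = - \frac{7}{I} - \left(14 + 2 \cdot 4\right) = - \frac{7}{I} - \left(14 + 8\right) = - \frac{7}{I} - 22 = -22 - \frac{7}{I}$)
$n{\left(L,V \right)} = -5 + V^{2}$ ($n{\left(L,V \right)} = V^{2} - 5 = -5 + V^{2}$)
$\left(-31 + \left(81 + Z{\left(-9 \right)}\right) \left(219 + 150\right)\right) \left(-76 + n{\left(4,-12 \right)}\right) = \left(-31 + \left(81 - \left(22 + \frac{7}{-9}\right)\right) \left(219 + 150\right)\right) \left(-76 - \left(5 - \left(-12\right)^{2}\right)\right) = \left(-31 + \left(81 - \frac{191}{9}\right) 369\right) \left(-76 + \left(-5 + 144\right)\right) = \left(-31 + \left(81 + \left(-22 + \frac{7}{9}\right)\right) 369\right) \left(-76 + 139\right) = \left(-31 + \left(81 - \frac{191}{9}\right) 369\right) 63 = \left(-31 + \frac{538}{9} \cdot 369\right) 63 = \left(-31 + 22058\right) 63 = 22027 \cdot 63 = 1387701$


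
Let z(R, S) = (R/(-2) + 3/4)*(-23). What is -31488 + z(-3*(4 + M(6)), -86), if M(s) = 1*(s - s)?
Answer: -126573/4 ≈ -31643.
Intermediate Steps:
M(s) = 0 (M(s) = 1*0 = 0)
z(R, S) = -69/4 + 23*R/2 (z(R, S) = (R*(-½) + 3*(¼))*(-23) = (-R/2 + ¾)*(-23) = (¾ - R/2)*(-23) = -69/4 + 23*R/2)
-31488 + z(-3*(4 + M(6)), -86) = -31488 + (-69/4 + 23*(-3*(4 + 0))/2) = -31488 + (-69/4 + 23*(-3*4)/2) = -31488 + (-69/4 + (23/2)*(-12)) = -31488 + (-69/4 - 138) = -31488 - 621/4 = -126573/4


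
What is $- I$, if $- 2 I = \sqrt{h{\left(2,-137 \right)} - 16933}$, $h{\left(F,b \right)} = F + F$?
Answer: $\frac{9 i \sqrt{209}}{2} \approx 65.056 i$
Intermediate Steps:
$h{\left(F,b \right)} = 2 F$
$I = - \frac{9 i \sqrt{209}}{2}$ ($I = - \frac{\sqrt{2 \cdot 2 - 16933}}{2} = - \frac{\sqrt{4 - 16933}}{2} = - \frac{\sqrt{-16929}}{2} = - \frac{9 i \sqrt{209}}{2} \approx - 65.056 i$)
$- I = - \frac{\left(-9\right) i \sqrt{209}}{2} = \frac{9 i \sqrt{209}}{2}$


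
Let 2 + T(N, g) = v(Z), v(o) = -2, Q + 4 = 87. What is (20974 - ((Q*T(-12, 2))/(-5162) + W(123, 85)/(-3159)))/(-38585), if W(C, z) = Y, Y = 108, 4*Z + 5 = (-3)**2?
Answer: -1266731300/2330356509 ≈ -0.54358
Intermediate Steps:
Z = 1 (Z = -5/4 + (1/4)*(-3)**2 = -5/4 + (1/4)*9 = -5/4 + 9/4 = 1)
Q = 83 (Q = -4 + 87 = 83)
W(C, z) = 108
T(N, g) = -4 (T(N, g) = -2 - 2 = -4)
(20974 - ((Q*T(-12, 2))/(-5162) + W(123, 85)/(-3159)))/(-38585) = (20974 - ((83*(-4))/(-5162) + 108/(-3159)))/(-38585) = (20974 - (-332*(-1/5162) + 108*(-1/3159)))*(-1/38585) = (20974 - (166/2581 - 4/117))*(-1/38585) = (20974 - 1*9098/301977)*(-1/38585) = (20974 - 9098/301977)*(-1/38585) = (6333656500/301977)*(-1/38585) = -1266731300/2330356509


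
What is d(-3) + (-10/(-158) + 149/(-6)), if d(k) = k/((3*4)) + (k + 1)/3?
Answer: -8117/316 ≈ -25.687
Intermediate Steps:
d(k) = 1/3 + 5*k/12 (d(k) = k/12 + (1 + k)*(1/3) = k*(1/12) + (1/3 + k/3) = k/12 + (1/3 + k/3) = 1/3 + 5*k/12)
d(-3) + (-10/(-158) + 149/(-6)) = (1/3 + (5/12)*(-3)) + (-10/(-158) + 149/(-6)) = (1/3 - 5/4) + (-10*(-1/158) + 149*(-1/6)) = -11/12 + (5/79 - 149/6) = -11/12 - 11741/474 = -8117/316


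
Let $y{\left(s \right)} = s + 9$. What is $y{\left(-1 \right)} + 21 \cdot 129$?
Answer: $2717$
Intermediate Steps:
$y{\left(s \right)} = 9 + s$
$y{\left(-1 \right)} + 21 \cdot 129 = \left(9 - 1\right) + 21 \cdot 129 = 8 + 2709 = 2717$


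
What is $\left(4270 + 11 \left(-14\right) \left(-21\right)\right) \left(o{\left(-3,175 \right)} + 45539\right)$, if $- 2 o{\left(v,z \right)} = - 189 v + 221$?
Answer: $338768080$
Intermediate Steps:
$o{\left(v,z \right)} = - \frac{221}{2} + \frac{189 v}{2}$ ($o{\left(v,z \right)} = - \frac{- 189 v + 221}{2} = - \frac{221 - 189 v}{2} = - \frac{221}{2} + \frac{189 v}{2}$)
$\left(4270 + 11 \left(-14\right) \left(-21\right)\right) \left(o{\left(-3,175 \right)} + 45539\right) = \left(4270 + 11 \left(-14\right) \left(-21\right)\right) \left(\left(- \frac{221}{2} + \frac{189}{2} \left(-3\right)\right) + 45539\right) = \left(4270 - -3234\right) \left(\left(- \frac{221}{2} - \frac{567}{2}\right) + 45539\right) = \left(4270 + 3234\right) \left(-394 + 45539\right) = 7504 \cdot 45145 = 338768080$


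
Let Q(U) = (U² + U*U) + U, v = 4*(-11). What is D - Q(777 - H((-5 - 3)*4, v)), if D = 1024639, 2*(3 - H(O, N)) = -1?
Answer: -172739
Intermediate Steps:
v = -44
H(O, N) = 7/2 (H(O, N) = 3 - ½*(-1) = 3 + ½ = 7/2)
Q(U) = U + 2*U² (Q(U) = (U² + U²) + U = 2*U² + U = U + 2*U²)
D - Q(777 - H((-5 - 3)*4, v)) = 1024639 - (777 - 1*7/2)*(1 + 2*(777 - 1*7/2)) = 1024639 - (777 - 7/2)*(1 + 2*(777 - 7/2)) = 1024639 - 1547*(1 + 2*(1547/2))/2 = 1024639 - 1547*(1 + 1547)/2 = 1024639 - 1547*1548/2 = 1024639 - 1*1197378 = 1024639 - 1197378 = -172739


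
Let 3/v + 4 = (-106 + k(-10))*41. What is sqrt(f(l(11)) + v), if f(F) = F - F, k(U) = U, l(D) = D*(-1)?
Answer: I*sqrt(3570)/2380 ≈ 0.025105*I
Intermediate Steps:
l(D) = -D
v = -3/4760 (v = 3/(-4 + (-106 - 10)*41) = 3/(-4 - 116*41) = 3/(-4 - 4756) = 3/(-4760) = 3*(-1/4760) = -3/4760 ≈ -0.00063025)
f(F) = 0
sqrt(f(l(11)) + v) = sqrt(0 - 3/4760) = sqrt(-3/4760) = I*sqrt(3570)/2380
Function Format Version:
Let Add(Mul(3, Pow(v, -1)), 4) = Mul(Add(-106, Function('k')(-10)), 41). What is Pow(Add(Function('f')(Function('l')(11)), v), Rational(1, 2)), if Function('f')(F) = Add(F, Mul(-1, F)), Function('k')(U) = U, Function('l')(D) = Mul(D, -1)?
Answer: Mul(Rational(1, 2380), I, Pow(3570, Rational(1, 2))) ≈ Mul(0.025105, I)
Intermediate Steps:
Function('l')(D) = Mul(-1, D)
v = Rational(-3, 4760) (v = Mul(3, Pow(Add(-4, Mul(Add(-106, -10), 41)), -1)) = Mul(3, Pow(Add(-4, Mul(-116, 41)), -1)) = Mul(3, Pow(Add(-4, -4756), -1)) = Mul(3, Pow(-4760, -1)) = Mul(3, Rational(-1, 4760)) = Rational(-3, 4760) ≈ -0.00063025)
Function('f')(F) = 0
Pow(Add(Function('f')(Function('l')(11)), v), Rational(1, 2)) = Pow(Add(0, Rational(-3, 4760)), Rational(1, 2)) = Pow(Rational(-3, 4760), Rational(1, 2)) = Mul(Rational(1, 2380), I, Pow(3570, Rational(1, 2)))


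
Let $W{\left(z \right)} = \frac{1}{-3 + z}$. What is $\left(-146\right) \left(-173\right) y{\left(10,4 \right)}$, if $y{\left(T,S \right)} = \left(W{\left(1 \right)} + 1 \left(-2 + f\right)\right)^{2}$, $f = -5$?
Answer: $\frac{2841525}{2} \approx 1.4208 \cdot 10^{6}$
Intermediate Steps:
$y{\left(T,S \right)} = \frac{225}{4}$ ($y{\left(T,S \right)} = \left(\frac{1}{-3 + 1} + 1 \left(-2 - 5\right)\right)^{2} = \left(\frac{1}{-2} + 1 \left(-7\right)\right)^{2} = \left(- \frac{1}{2} - 7\right)^{2} = \left(- \frac{15}{2}\right)^{2} = \frac{225}{4}$)
$\left(-146\right) \left(-173\right) y{\left(10,4 \right)} = \left(-146\right) \left(-173\right) \frac{225}{4} = 25258 \cdot \frac{225}{4} = \frac{2841525}{2}$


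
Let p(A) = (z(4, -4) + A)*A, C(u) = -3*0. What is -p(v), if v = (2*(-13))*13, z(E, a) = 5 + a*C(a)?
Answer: -112554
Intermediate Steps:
C(u) = 0
z(E, a) = 5 (z(E, a) = 5 + a*0 = 5 + 0 = 5)
v = -338 (v = -26*13 = -338)
p(A) = A*(5 + A) (p(A) = (5 + A)*A = A*(5 + A))
-p(v) = -(-338)*(5 - 338) = -(-338)*(-333) = -1*112554 = -112554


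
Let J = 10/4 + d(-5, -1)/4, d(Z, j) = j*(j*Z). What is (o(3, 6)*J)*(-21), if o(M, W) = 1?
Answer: -105/4 ≈ -26.250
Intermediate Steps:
d(Z, j) = Z*j² (d(Z, j) = j*(Z*j) = Z*j²)
J = 5/4 (J = 10/4 - 5*(-1)²/4 = 10*(¼) - 5*1*(¼) = 5/2 - 5*¼ = 5/2 - 5/4 = 5/4 ≈ 1.2500)
(o(3, 6)*J)*(-21) = (1*(5/4))*(-21) = (5/4)*(-21) = -105/4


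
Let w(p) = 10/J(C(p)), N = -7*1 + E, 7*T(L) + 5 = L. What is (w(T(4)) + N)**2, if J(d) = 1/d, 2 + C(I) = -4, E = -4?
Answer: 5041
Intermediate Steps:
T(L) = -5/7 + L/7
N = -11 (N = -7*1 - 4 = -7 - 4 = -11)
C(I) = -6 (C(I) = -2 - 4 = -6)
w(p) = -60 (w(p) = 10/(1/(-6)) = 10/(-1/6) = 10*(-6) = -60)
(w(T(4)) + N)**2 = (-60 - 11)**2 = (-71)**2 = 5041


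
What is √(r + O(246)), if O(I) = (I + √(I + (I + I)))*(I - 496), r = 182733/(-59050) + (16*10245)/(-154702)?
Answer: √(-51325845294720026832546 - 625882666203297075000*√82)/913515310 ≈ 261.33*I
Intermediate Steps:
r = -18974318283/4567576550 (r = 182733*(-1/59050) + 163920*(-1/154702) = -182733/59050 - 81960/77351 = -18974318283/4567576550 ≈ -4.1541)
O(I) = (-496 + I)*(I + √3*√I) (O(I) = (I + √(I + 2*I))*(-496 + I) = (I + √(3*I))*(-496 + I) = (I + √3*√I)*(-496 + I) = (-496 + I)*(I + √3*√I))
√(r + O(246)) = √(-18974318283/4567576550 + (246² - 496*246 + √3*246^(3/2) - 496*√3*√246)) = √(-18974318283/4567576550 + (60516 - 122016 + √3*(246*√246) - 1488*√82)) = √(-18974318283/4567576550 + (60516 - 122016 + 738*√82 - 1488*√82)) = √(-18974318283/4567576550 + (-61500 - 750*√82)) = √(-280924932143283/4567576550 - 750*√82)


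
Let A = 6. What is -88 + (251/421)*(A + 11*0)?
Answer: -35542/421 ≈ -84.423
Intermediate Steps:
-88 + (251/421)*(A + 11*0) = -88 + (251/421)*(6 + 11*0) = -88 + (251*(1/421))*(6 + 0) = -88 + (251/421)*6 = -88 + 1506/421 = -35542/421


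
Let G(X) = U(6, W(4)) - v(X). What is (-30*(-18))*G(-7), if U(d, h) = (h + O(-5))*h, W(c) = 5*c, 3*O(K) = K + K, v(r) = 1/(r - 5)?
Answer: 180045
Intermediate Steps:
v(r) = 1/(-5 + r)
O(K) = 2*K/3 (O(K) = (K + K)/3 = (2*K)/3 = 2*K/3)
U(d, h) = h*(-10/3 + h) (U(d, h) = (h + (⅔)*(-5))*h = (h - 10/3)*h = (-10/3 + h)*h = h*(-10/3 + h))
G(X) = 1000/3 - 1/(-5 + X) (G(X) = (5*4)*(-10 + 3*(5*4))/3 - 1/(-5 + X) = (⅓)*20*(-10 + 3*20) - 1/(-5 + X) = (⅓)*20*(-10 + 60) - 1/(-5 + X) = (⅓)*20*50 - 1/(-5 + X) = 1000/3 - 1/(-5 + X))
(-30*(-18))*G(-7) = (-30*(-18))*((-5003 + 1000*(-7))/(3*(-5 - 7))) = 540*((⅓)*(-5003 - 7000)/(-12)) = 540*((⅓)*(-1/12)*(-12003)) = 540*(4001/12) = 180045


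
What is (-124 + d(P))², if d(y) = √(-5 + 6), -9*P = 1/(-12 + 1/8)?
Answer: 15129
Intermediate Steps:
P = 8/855 (P = -1/(9*(-12 + 1/8)) = -1/(9*(-12 + ⅛)) = -1/(9*(-95/8)) = -⅑*(-8/95) = 8/855 ≈ 0.0093567)
d(y) = 1 (d(y) = √1 = 1)
(-124 + d(P))² = (-124 + 1)² = (-123)² = 15129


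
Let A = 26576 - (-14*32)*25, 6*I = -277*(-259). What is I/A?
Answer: 71743/226656 ≈ 0.31653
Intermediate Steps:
I = 71743/6 (I = (-277*(-259))/6 = (⅙)*71743 = 71743/6 ≈ 11957.)
A = 37776 (A = 26576 - (-448)*25 = 26576 - 1*(-11200) = 26576 + 11200 = 37776)
I/A = (71743/6)/37776 = (71743/6)*(1/37776) = 71743/226656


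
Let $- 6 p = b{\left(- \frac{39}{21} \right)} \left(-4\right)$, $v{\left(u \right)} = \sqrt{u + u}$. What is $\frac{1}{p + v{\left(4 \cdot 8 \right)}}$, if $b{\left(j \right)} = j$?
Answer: $\frac{21}{142} \approx 0.14789$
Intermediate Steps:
$v{\left(u \right)} = \sqrt{2} \sqrt{u}$ ($v{\left(u \right)} = \sqrt{2 u} = \sqrt{2} \sqrt{u}$)
$p = - \frac{26}{21}$ ($p = - \frac{- \frac{39}{21} \left(-4\right)}{6} = - \frac{\left(-39\right) \frac{1}{21} \left(-4\right)}{6} = - \frac{\left(- \frac{13}{7}\right) \left(-4\right)}{6} = \left(- \frac{1}{6}\right) \frac{52}{7} = - \frac{26}{21} \approx -1.2381$)
$\frac{1}{p + v{\left(4 \cdot 8 \right)}} = \frac{1}{- \frac{26}{21} + \sqrt{2} \sqrt{4 \cdot 8}} = \frac{1}{- \frac{26}{21} + \sqrt{2} \sqrt{32}} = \frac{1}{- \frac{26}{21} + \sqrt{2} \cdot 4 \sqrt{2}} = \frac{1}{- \frac{26}{21} + 8} = \frac{1}{\frac{142}{21}} = \frac{21}{142}$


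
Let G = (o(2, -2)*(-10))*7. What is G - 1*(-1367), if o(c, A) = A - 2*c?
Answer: 1787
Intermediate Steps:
G = 420 (G = ((-2 - 2*2)*(-10))*7 = ((-2 - 4)*(-10))*7 = -6*(-10)*7 = 60*7 = 420)
G - 1*(-1367) = 420 - 1*(-1367) = 420 + 1367 = 1787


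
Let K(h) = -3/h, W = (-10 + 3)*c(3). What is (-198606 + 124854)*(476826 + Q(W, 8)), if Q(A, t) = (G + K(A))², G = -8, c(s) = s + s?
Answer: -246200551578/7 ≈ -3.5172e+10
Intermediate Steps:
c(s) = 2*s
W = -42 (W = (-10 + 3)*(2*3) = -7*6 = -42)
Q(A, t) = (-8 - 3/A)²
(-198606 + 124854)*(476826 + Q(W, 8)) = (-198606 + 124854)*(476826 + (3 + 8*(-42))²/(-42)²) = -73752*(476826 + (3 - 336)²/1764) = -73752*(476826 + (1/1764)*(-333)²) = -73752*(476826 + (1/1764)*110889) = -73752*(476826 + 12321/196) = -73752*93470217/196 = -246200551578/7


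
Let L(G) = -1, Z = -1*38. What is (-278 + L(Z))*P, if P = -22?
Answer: 6138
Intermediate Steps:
Z = -38
(-278 + L(Z))*P = (-278 - 1)*(-22) = -279*(-22) = 6138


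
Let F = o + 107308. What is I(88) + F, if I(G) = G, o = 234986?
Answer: 342382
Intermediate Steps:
F = 342294 (F = 234986 + 107308 = 342294)
I(88) + F = 88 + 342294 = 342382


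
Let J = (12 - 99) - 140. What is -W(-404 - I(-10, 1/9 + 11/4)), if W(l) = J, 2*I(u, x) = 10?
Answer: 227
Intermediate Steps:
I(u, x) = 5 (I(u, x) = (½)*10 = 5)
J = -227 (J = -87 - 140 = -227)
W(l) = -227
-W(-404 - I(-10, 1/9 + 11/4)) = -1*(-227) = 227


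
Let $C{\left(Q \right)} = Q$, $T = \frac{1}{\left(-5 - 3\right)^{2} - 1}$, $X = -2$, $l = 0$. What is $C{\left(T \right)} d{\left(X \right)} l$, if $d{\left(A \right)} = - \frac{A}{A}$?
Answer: $0$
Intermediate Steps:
$T = \frac{1}{63}$ ($T = \frac{1}{\left(-8\right)^{2} - 1} = \frac{1}{64 - 1} = \frac{1}{63} \approx 0.015873$)
$d{\left(A \right)} = -1$ ($d{\left(A \right)} = \left(-1\right) 1 = -1$)
$C{\left(T \right)} d{\left(X \right)} l = \frac{1}{63} \left(-1\right) 0 = \left(- \frac{1}{63}\right) 0 = 0$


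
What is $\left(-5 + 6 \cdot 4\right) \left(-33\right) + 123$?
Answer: $-504$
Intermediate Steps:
$\left(-5 + 6 \cdot 4\right) \left(-33\right) + 123 = \left(-5 + 24\right) \left(-33\right) + 123 = 19 \left(-33\right) + 123 = -627 + 123 = -504$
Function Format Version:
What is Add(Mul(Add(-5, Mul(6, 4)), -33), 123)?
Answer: -504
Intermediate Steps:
Add(Mul(Add(-5, Mul(6, 4)), -33), 123) = Add(Mul(Add(-5, 24), -33), 123) = Add(Mul(19, -33), 123) = Add(-627, 123) = -504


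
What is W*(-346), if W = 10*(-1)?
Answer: 3460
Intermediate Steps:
W = -10
W*(-346) = -10*(-346) = 3460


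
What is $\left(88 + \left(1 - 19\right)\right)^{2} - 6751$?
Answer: $-1851$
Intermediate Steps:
$\left(88 + \left(1 - 19\right)\right)^{2} - 6751 = \left(88 - 18\right)^{2} - 6751 = 70^{2} - 6751 = 4900 - 6751 = -1851$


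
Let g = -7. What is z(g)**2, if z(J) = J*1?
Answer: 49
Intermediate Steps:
z(J) = J
z(g)**2 = (-7)**2 = 49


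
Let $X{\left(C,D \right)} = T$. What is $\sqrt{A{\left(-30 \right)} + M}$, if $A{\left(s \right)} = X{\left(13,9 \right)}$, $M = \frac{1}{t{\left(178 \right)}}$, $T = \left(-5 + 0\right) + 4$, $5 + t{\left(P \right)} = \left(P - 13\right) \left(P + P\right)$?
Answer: $\frac{3 i \sqrt{383304610}}{58735} \approx 0.99999 i$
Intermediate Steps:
$t{\left(P \right)} = -5 + 2 P \left(-13 + P\right)$ ($t{\left(P \right)} = -5 + \left(P - 13\right) \left(P + P\right) = -5 + \left(-13 + P\right) 2 P = -5 + 2 P \left(-13 + P\right)$)
$T = -1$ ($T = -5 + 4 = -1$)
$X{\left(C,D \right)} = -1$
$M = \frac{1}{58735}$ ($M = \frac{1}{-5 - 4628 + 2 \cdot 178^{2}} = \frac{1}{-5 - 4628 + 2 \cdot 31684} = \frac{1}{-5 - 4628 + 63368} = \frac{1}{58735} \approx 1.7026 \cdot 10^{-5}$)
$A{\left(s \right)} = -1$
$\sqrt{A{\left(-30 \right)} + M} = \sqrt{-1 + \frac{1}{58735}} = \sqrt{- \frac{58734}{58735}} = \frac{3 i \sqrt{383304610}}{58735}$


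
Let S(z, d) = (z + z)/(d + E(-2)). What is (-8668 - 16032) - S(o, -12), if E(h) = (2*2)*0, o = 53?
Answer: -148147/6 ≈ -24691.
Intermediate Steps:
E(h) = 0 (E(h) = 4*0 = 0)
S(z, d) = 2*z/d (S(z, d) = (z + z)/(d + 0) = (2*z)/d = 2*z/d)
(-8668 - 16032) - S(o, -12) = (-8668 - 16032) - 2*53/(-12) = -24700 - 2*53*(-1)/12 = -24700 - 1*(-53/6) = -24700 + 53/6 = -148147/6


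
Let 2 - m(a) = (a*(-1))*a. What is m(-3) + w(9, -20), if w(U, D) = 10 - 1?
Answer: 20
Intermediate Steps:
w(U, D) = 9
m(a) = 2 + a² (m(a) = 2 - a*(-1)*a = 2 - (-a)*a = 2 - (-1)*a² = 2 + a²)
m(-3) + w(9, -20) = (2 + (-3)²) + 9 = (2 + 9) + 9 = 11 + 9 = 20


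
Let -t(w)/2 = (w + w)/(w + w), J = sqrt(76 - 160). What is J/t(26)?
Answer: -I*sqrt(21) ≈ -4.5826*I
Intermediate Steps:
J = 2*I*sqrt(21) (J = sqrt(-84) = 2*I*sqrt(21) ≈ 9.1651*I)
t(w) = -2 (t(w) = -2*(w + w)/(w + w) = -2*2*w/(2*w) = -2*2*w*1/(2*w) = -2*1 = -2)
J/t(26) = (2*I*sqrt(21))/(-2) = (2*I*sqrt(21))*(-1/2) = -I*sqrt(21)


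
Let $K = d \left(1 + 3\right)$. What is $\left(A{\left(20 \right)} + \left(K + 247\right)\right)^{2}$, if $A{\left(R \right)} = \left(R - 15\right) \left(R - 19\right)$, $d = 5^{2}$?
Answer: $123904$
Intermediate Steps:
$d = 25$
$K = 100$ ($K = 25 \left(1 + 3\right) = 25 \cdot 4 = 100$)
$A{\left(R \right)} = \left(-19 + R\right) \left(-15 + R\right)$ ($A{\left(R \right)} = \left(-15 + R\right) \left(-19 + R\right) = \left(-19 + R\right) \left(-15 + R\right)$)
$\left(A{\left(20 \right)} + \left(K + 247\right)\right)^{2} = \left(\left(285 + 20^{2} - 680\right) + \left(100 + 247\right)\right)^{2} = \left(\left(285 + 400 - 680\right) + 347\right)^{2} = \left(5 + 347\right)^{2} = 352^{2} = 123904$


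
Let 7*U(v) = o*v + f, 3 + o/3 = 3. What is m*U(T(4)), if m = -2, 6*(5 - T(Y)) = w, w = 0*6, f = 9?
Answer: -18/7 ≈ -2.5714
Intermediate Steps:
o = 0 (o = -9 + 3*3 = -9 + 9 = 0)
w = 0
T(Y) = 5 (T(Y) = 5 - ⅙*0 = 5 + 0 = 5)
U(v) = 9/7 (U(v) = (0*v + 9)/7 = (0 + 9)/7 = (⅐)*9 = 9/7)
m*U(T(4)) = -2*9/7 = -18/7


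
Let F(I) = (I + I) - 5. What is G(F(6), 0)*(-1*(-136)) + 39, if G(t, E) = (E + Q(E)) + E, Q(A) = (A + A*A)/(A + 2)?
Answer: 39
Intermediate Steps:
Q(A) = (A + A**2)/(2 + A)
F(I) = -5 + 2*I (F(I) = 2*I - 5 = -5 + 2*I)
G(t, E) = 2*E + E*(1 + E)/(2 + E) (G(t, E) = (E + E*(1 + E)/(2 + E)) + E = 2*E + E*(1 + E)/(2 + E))
G(F(6), 0)*(-1*(-136)) + 39 = (0*(5 + 3*0)/(2 + 0))*(-1*(-136)) + 39 = (0*(5 + 0)/2)*136 + 39 = (0*(1/2)*5)*136 + 39 = 0*136 + 39 = 0 + 39 = 39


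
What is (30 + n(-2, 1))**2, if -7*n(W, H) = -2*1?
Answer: 44944/49 ≈ 917.22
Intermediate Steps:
n(W, H) = 2/7 (n(W, H) = -(-2)/7 = -1/7*(-2) = 2/7)
(30 + n(-2, 1))**2 = (30 + 2/7)**2 = (212/7)**2 = 44944/49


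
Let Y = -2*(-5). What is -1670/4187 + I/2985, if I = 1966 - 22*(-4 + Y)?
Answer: 2694008/12498195 ≈ 0.21555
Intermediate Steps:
Y = 10
I = 1834 (I = 1966 - 22*(-4 + 10) = 1966 - 22*6 = 1966 - 1*132 = 1966 - 132 = 1834)
-1670/4187 + I/2985 = -1670/4187 + 1834/2985 = 2694008/12498195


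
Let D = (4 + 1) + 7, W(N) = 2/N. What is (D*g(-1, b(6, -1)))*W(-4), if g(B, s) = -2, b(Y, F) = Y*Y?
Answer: 12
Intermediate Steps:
b(Y, F) = Y**2
D = 12 (D = 5 + 7 = 12)
(D*g(-1, b(6, -1)))*W(-4) = (12*(-2))*(2/(-4)) = -48*(-1)/4 = -24*(-1/2) = 12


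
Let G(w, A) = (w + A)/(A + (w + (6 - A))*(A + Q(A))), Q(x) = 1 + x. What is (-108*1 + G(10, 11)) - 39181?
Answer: -235733/6 ≈ -39289.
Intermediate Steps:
G(w, A) = (A + w)/(A + (1 + 2*A)*(6 + w - A)) (G(w, A) = (w + A)/(A + (w + (6 - A))*(A + (1 + A))) = (A + w)/(A + (6 + w - A)*(1 + 2*A)) = (A + w)/(A + (1 + 2*A)*(6 + w - A)))
(-108*1 + G(10, 11)) - 39181 = (-108*1 + (11 + 10)/(6 + 10 - 2*11**2 + 12*11 + 2*11*10)) - 39181 = (-108 + 21/(6 + 10 - 2*121 + 132 + 220)) - 39181 = (-108 + 21/(6 + 10 - 242 + 132 + 220)) - 39181 = (-108 + 21/126) - 39181 = (-108 + (1/126)*21) - 39181 = (-108 + 1/6) - 39181 = -647/6 - 39181 = -235733/6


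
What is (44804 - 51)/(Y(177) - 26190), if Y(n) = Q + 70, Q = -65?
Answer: -44753/26185 ≈ -1.7091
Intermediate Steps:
Y(n) = 5 (Y(n) = -65 + 70 = 5)
(44804 - 51)/(Y(177) - 26190) = (44804 - 51)/(5 - 26190) = 44753/(-26185) = 44753*(-1/26185) = -44753/26185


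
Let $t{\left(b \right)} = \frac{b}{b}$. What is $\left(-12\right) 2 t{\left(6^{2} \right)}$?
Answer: $-24$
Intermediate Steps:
$t{\left(b \right)} = 1$
$\left(-12\right) 2 t{\left(6^{2} \right)} = \left(-12\right) 2 \cdot 1 = \left(-24\right) 1 = -24$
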